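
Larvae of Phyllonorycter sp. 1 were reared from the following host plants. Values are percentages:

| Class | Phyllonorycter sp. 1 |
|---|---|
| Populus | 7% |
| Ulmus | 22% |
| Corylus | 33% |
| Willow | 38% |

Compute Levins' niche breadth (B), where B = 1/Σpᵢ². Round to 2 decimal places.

3.26

Convert percentages to proportions (divide by 100).
Σpᵢ² = 0.07² + 0.22² + 0.33² + 0.38² = 0.0049 + 0.0484 + 0.1089 + 0.1444 = 0.3066
B = 1 / 0.3066 = 3.2616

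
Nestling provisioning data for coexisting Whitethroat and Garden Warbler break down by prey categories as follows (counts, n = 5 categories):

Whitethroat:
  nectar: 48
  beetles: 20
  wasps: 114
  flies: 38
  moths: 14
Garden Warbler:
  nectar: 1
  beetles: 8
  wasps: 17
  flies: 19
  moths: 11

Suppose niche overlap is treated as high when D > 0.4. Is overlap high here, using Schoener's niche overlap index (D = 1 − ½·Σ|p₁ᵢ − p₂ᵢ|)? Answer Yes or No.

Yes

Proportions for Whitethroat (n=234): 48/234=0.2051, 20/234=0.0855, 114/234=0.4872, 38/234=0.1624, 14/234=0.0598
Proportions for Garden Warbler (n=56): 1/56=0.0179, 8/56=0.1429, 17/56=0.3036, 19/56=0.3393, 11/56=0.1964
Σ|p₁ᵢ − p₂ᵢ| = 0.1872 + 0.0574 + 0.1836 + 0.1769 + 0.1366 = 0.7417
D = 1 − ½ × 0.7417 = 1 − 0.37085 = 0.62915
D = 0.62915 > 0.4 → Yes.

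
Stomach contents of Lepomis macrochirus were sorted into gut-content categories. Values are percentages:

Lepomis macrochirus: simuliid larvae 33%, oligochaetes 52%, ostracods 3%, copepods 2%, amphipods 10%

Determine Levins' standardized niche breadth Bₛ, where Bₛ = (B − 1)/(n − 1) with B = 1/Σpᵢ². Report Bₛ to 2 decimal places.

0.39

Convert percentages to proportions (divide by 100).
Σpᵢ² = 0.33² + 0.52² + 0.03² + 0.02² + 0.10² = 0.1089 + 0.2704 + 0.0009 + 0.0004 + 0.0100 = 0.3906
B = 1 / 0.3906 = 2.5602
Bₛ = (B − 1)/(n − 1) = (2.5602 − 1)/(5 − 1) = 1.5602/4 = 0.3901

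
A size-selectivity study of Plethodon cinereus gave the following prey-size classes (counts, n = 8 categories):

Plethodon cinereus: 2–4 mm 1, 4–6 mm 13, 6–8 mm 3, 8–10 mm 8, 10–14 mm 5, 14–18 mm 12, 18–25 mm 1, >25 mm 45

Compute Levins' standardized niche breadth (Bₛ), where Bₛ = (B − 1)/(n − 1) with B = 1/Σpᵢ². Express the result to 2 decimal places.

Proportions for Plethodon cinereus (n=88): 1/88=0.0114, 13/88=0.1477, 3/88=0.0341, 8/88=0.0909, 5/88=0.0568, 12/88=0.1364, 1/88=0.0114, 45/88=0.5114
Σpᵢ² = 0.0114² + 0.1477² + 0.0341² + 0.0909² + 0.0568² + 0.1364² + 0.0114² + 0.5114² = 0.000130 + 0.021815 + 0.001163 + 0.008263 + 0.003226 + 0.018605 + 0.000130 + 0.261530 = 0.314862
B = 1 / 0.314862 = 3.1760
Bₛ = (B − 1)/(n − 1) = (3.1760 − 1)/(8 − 1) = 2.1760/7 = 0.3109

0.31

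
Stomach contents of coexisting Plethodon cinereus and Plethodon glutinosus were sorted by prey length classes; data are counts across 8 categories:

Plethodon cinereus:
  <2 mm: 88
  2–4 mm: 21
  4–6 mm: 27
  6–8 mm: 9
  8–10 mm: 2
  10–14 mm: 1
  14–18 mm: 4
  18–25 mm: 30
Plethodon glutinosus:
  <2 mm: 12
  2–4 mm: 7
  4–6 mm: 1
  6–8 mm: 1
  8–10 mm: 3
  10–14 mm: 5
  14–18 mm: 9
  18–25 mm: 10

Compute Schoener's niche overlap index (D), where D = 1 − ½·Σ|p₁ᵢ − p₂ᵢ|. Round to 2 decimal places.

0.61

Proportions for Plethodon cinereus (n=182): 88/182=0.4835, 21/182=0.1154, 27/182=0.1484, 9/182=0.0495, 2/182=0.0110, 1/182=0.0055, 4/182=0.0220, 30/182=0.1648
Proportions for Plethodon glutinosus (n=48): 12/48=0.2500, 7/48=0.1458, 1/48=0.0208, 1/48=0.0208, 3/48=0.0625, 5/48=0.1042, 9/48=0.1875, 10/48=0.2083
Σ|p₁ᵢ − p₂ᵢ| = 0.2335 + 0.0304 + 0.1276 + 0.0287 + 0.0515 + 0.0987 + 0.1655 + 0.0435 = 0.7794
D = 1 − ½ × 0.7794 = 1 − 0.38970 = 0.61030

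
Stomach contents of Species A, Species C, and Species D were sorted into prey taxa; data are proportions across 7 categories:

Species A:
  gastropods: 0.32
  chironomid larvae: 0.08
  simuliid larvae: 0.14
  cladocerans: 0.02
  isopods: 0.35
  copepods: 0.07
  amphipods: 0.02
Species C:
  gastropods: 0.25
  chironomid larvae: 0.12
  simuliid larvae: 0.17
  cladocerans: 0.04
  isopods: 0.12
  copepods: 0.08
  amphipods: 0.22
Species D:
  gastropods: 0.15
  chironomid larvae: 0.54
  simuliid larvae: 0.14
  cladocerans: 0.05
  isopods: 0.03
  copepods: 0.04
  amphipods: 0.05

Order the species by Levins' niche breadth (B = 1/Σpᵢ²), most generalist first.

Σp_Aᵢ² = 0.32² + 0.08² + 0.14² + 0.02² + 0.35² + 0.07² + 0.02² = 0.1024 + 0.0064 + 0.0196 + 0.0004 + 0.1225 + 0.0049 + 0.0004 = 0.2566
B_A = 1 / 0.2566 = 3.8971
Σp_Cᵢ² = 0.25² + 0.12² + 0.17² + 0.04² + 0.12² + 0.08² + 0.22² = 0.0625 + 0.0144 + 0.0289 + 0.0016 + 0.0144 + 0.0064 + 0.0484 = 0.1766
B_C = 1 / 0.1766 = 5.6625
Σp_Dᵢ² = 0.15² + 0.54² + 0.14² + 0.05² + 0.03² + 0.04² + 0.05² = 0.0225 + 0.2916 + 0.0196 + 0.0025 + 0.0009 + 0.0016 + 0.0025 = 0.3412
B_D = 1 / 0.3412 = 2.9308
Ranking by B (broadest → narrowest): Species C (5.66) > Species A (3.90) > Species D (2.93)

Species C > Species A > Species D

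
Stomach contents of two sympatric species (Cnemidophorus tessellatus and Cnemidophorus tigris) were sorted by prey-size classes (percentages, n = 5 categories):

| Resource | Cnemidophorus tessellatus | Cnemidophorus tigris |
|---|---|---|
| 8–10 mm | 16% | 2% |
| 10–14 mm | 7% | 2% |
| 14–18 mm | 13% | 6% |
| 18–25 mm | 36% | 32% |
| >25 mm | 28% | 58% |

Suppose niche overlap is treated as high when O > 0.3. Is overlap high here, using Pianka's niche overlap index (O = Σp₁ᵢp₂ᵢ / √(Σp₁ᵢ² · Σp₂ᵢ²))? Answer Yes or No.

Yes

Convert percentages to proportions (divide by 100).
Σ p₁ᵢp₂ᵢ = 0.0032 + 0.0014 + 0.0078 + 0.1152 + 0.1624 = 0.2900
Σp_1ᵢ² = 0.16² + 0.07² + 0.13² + 0.36² + 0.28² = 0.0256 + 0.0049 + 0.0169 + 0.1296 + 0.0784 = 0.2554
Σp_2ᵢ² = 0.02² + 0.02² + 0.06² + 0.32² + 0.58² = 0.0004 + 0.0004 + 0.0036 + 0.1024 + 0.3364 = 0.4432
O = 0.2900 / √(0.2554 × 0.4432) = 0.2900 / 0.33644 = 0.8620
O = 0.8620 > 0.3 → Yes.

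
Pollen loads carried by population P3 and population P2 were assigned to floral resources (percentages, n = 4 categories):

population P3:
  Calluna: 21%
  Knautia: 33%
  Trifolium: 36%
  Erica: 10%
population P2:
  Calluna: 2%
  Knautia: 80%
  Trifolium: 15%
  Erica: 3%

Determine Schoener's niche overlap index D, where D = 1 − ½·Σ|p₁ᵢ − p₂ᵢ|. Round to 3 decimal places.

Convert percentages to proportions (divide by 100).
Σ|p₁ᵢ − p₂ᵢ| = 0.19 + 0.47 + 0.21 + 0.07 = 0.94
D = 1 − ½ × 0.94 = 1 − 0.470 = 0.53000

0.530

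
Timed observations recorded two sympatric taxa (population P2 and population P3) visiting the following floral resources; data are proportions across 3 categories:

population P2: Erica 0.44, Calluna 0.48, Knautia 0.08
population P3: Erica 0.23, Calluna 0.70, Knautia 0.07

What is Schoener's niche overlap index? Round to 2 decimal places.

Σ|p₁ᵢ − p₂ᵢ| = 0.21 + 0.22 + 0.01 = 0.44
D = 1 − ½ × 0.44 = 1 − 0.220 = 0.7800

0.78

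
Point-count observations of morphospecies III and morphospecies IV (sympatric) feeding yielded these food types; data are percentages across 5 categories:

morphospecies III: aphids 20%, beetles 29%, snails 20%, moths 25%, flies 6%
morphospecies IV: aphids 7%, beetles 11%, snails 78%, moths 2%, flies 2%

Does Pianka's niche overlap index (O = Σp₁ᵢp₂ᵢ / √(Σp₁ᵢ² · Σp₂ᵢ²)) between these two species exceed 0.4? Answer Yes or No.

Convert percentages to proportions (divide by 100).
Σ p₁ᵢp₂ᵢ = 0.0140 + 0.0319 + 0.1560 + 0.0050 + 0.0012 = 0.2081
Σp_1ᵢ² = 0.20² + 0.29² + 0.20² + 0.25² + 0.06² = 0.0400 + 0.0841 + 0.0400 + 0.0625 + 0.0036 = 0.2302
Σp_2ᵢ² = 0.07² + 0.11² + 0.78² + 0.02² + 0.02² = 0.0049 + 0.0121 + 0.6084 + 0.0004 + 0.0004 = 0.6262
O = 0.2081 / √(0.2302 × 0.6262) = 0.2081 / 0.37967 = 0.5481
O = 0.5481 > 0.4 → Yes.

Yes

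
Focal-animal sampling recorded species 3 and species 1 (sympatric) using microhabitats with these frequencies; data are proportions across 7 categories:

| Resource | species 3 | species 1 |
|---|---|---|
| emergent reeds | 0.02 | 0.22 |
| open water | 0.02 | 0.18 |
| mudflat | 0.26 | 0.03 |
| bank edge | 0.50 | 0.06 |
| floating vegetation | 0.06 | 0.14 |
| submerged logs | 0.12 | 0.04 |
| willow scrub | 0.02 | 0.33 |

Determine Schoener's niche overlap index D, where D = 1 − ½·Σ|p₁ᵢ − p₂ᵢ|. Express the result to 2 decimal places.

0.25

Σ|p₁ᵢ − p₂ᵢ| = 0.20 + 0.16 + 0.23 + 0.44 + 0.08 + 0.08 + 0.31 = 1.50
D = 1 − ½ × 1.50 = 1 − 0.750 = 0.2500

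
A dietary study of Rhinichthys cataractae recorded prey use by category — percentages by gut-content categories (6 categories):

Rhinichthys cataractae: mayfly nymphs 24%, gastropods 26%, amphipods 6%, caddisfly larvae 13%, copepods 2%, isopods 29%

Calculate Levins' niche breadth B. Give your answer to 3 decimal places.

4.344

Convert percentages to proportions (divide by 100).
Σpᵢ² = 0.24² + 0.26² + 0.06² + 0.13² + 0.02² + 0.29² = 0.0576 + 0.0676 + 0.0036 + 0.0169 + 0.0004 + 0.0841 = 0.2302
B = 1 / 0.2302 = 4.34405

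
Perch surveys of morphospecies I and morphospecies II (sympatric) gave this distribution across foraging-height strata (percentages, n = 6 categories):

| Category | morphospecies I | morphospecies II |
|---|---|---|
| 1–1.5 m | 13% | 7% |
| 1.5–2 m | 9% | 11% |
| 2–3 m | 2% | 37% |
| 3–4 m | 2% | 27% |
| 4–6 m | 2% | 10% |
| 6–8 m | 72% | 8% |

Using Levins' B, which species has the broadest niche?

morphospecies II

Convert percentages to proportions (divide by 100).
Σp_Iᵢ² = 0.13² + 0.09² + 0.02² + 0.02² + 0.02² + 0.72² = 0.0169 + 0.0081 + 0.0004 + 0.0004 + 0.0004 + 0.5184 = 0.5446
B_I = 1 / 0.5446 = 1.8362
Σp_IIᵢ² = 0.07² + 0.11² + 0.37² + 0.27² + 0.10² + 0.08² = 0.0049 + 0.0121 + 0.1369 + 0.0729 + 0.0100 + 0.0064 = 0.2432
B_II = 1 / 0.2432 = 4.1118
Highest B → broadest niche (most generalist): morphospecies II (B = 4.11).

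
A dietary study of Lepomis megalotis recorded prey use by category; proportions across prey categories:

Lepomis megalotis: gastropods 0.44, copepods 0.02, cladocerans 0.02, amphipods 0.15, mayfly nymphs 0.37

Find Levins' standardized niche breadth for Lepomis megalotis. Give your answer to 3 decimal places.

Σpᵢ² = 0.44² + 0.02² + 0.02² + 0.15² + 0.37² = 0.1936 + 0.0004 + 0.0004 + 0.0225 + 0.1369 = 0.3538
B = 1 / 0.3538 = 2.82646
Bₛ = (B − 1)/(n − 1) = (2.82646 − 1)/(5 − 1) = 1.82646/4 = 0.45662

0.457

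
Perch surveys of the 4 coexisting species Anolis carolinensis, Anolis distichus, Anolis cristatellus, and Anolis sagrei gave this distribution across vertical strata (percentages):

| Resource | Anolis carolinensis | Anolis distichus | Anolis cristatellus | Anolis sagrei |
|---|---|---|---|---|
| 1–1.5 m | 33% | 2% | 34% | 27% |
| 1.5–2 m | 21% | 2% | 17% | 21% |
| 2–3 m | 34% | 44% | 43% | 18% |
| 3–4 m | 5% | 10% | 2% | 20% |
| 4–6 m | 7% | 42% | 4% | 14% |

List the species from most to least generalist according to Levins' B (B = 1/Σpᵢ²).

Anolis sagrei > Anolis carolinensis > Anolis cristatellus > Anolis distichus

Convert percentages to proportions (divide by 100).
Σp_caroᵢ² = 0.33² + 0.21² + 0.34² + 0.05² + 0.07² = 0.1089 + 0.0441 + 0.1156 + 0.0025 + 0.0049 = 0.2760
B_caro = 1 / 0.2760 = 3.6232
Σp_distᵢ² = 0.02² + 0.02² + 0.44² + 0.10² + 0.42² = 0.0004 + 0.0004 + 0.1936 + 0.0100 + 0.1764 = 0.3808
B_dist = 1 / 0.3808 = 2.6261
Σp_crisᵢ² = 0.34² + 0.17² + 0.43² + 0.02² + 0.04² = 0.1156 + 0.0289 + 0.1849 + 0.0004 + 0.0016 = 0.3314
B_cris = 1 / 0.3314 = 3.0175
Σp_sagrᵢ² = 0.27² + 0.21² + 0.18² + 0.20² + 0.14² = 0.0729 + 0.0441 + 0.0324 + 0.0400 + 0.0196 = 0.2090
B_sagr = 1 / 0.2090 = 4.7847
Ranking by B (broadest → narrowest): Anolis sagrei (4.78) > Anolis carolinensis (3.62) > Anolis cristatellus (3.02) > Anolis distichus (2.63)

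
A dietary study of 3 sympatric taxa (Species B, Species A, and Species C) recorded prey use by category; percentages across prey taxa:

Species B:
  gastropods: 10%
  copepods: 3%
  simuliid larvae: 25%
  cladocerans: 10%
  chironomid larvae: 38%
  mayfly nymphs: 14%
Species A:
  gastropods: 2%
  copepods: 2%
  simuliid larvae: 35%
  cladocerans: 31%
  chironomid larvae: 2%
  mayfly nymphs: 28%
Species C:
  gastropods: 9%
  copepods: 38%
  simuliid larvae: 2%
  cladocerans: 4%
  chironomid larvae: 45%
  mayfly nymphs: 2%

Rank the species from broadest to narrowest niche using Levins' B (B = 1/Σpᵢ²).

Convert percentages to proportions (divide by 100).
Σp_Bᵢ² = 0.10² + 0.03² + 0.25² + 0.10² + 0.38² + 0.14² = 0.0100 + 0.0009 + 0.0625 + 0.0100 + 0.1444 + 0.0196 = 0.2474
B_B = 1 / 0.2474 = 4.0420
Σp_Aᵢ² = 0.02² + 0.02² + 0.35² + 0.31² + 0.02² + 0.28² = 0.0004 + 0.0004 + 0.1225 + 0.0961 + 0.0004 + 0.0784 = 0.2982
B_A = 1 / 0.2982 = 3.3535
Σp_Cᵢ² = 0.09² + 0.38² + 0.02² + 0.04² + 0.45² + 0.02² = 0.0081 + 0.1444 + 0.0004 + 0.0016 + 0.2025 + 0.0004 = 0.3574
B_C = 1 / 0.3574 = 2.7980
Ranking by B (broadest → narrowest): Species B (4.04) > Species A (3.35) > Species C (2.80)

Species B > Species A > Species C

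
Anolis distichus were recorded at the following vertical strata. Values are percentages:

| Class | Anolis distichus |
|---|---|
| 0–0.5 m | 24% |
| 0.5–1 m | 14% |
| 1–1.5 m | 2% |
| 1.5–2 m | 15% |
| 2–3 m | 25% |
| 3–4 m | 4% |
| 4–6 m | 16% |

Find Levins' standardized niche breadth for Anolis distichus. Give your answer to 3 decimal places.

Convert percentages to proportions (divide by 100).
Σpᵢ² = 0.24² + 0.14² + 0.02² + 0.15² + 0.25² + 0.04² + 0.16² = 0.0576 + 0.0196 + 0.0004 + 0.0225 + 0.0625 + 0.0016 + 0.0256 = 0.1898
B = 1 / 0.1898 = 5.26870
Bₛ = (B − 1)/(n − 1) = (5.26870 − 1)/(7 − 1) = 4.26870/6 = 0.71145

0.711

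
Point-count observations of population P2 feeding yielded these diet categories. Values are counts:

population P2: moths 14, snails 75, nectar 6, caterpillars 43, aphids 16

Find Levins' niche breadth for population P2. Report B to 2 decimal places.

2.98

Proportions for population P2 (n=154): 14/154=0.0909, 75/154=0.4870, 6/154=0.0390, 43/154=0.2792, 16/154=0.1039
Σpᵢ² = 0.0909² + 0.4870² + 0.0390² + 0.2792² + 0.1039² = 0.008263 + 0.237169 + 0.001521 + 0.077953 + 0.010795 = 0.335701
B = 1 / 0.335701 = 2.9788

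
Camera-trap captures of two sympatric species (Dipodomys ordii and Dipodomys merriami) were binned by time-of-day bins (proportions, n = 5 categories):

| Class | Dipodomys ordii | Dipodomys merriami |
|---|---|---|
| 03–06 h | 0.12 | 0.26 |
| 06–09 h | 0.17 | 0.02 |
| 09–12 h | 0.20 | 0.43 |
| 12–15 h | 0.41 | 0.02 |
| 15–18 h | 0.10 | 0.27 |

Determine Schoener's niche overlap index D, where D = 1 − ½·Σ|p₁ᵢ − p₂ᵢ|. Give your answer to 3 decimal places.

Σ|p₁ᵢ − p₂ᵢ| = 0.14 + 0.15 + 0.23 + 0.39 + 0.17 = 1.08
D = 1 − ½ × 1.08 = 1 − 0.540 = 0.46000

0.460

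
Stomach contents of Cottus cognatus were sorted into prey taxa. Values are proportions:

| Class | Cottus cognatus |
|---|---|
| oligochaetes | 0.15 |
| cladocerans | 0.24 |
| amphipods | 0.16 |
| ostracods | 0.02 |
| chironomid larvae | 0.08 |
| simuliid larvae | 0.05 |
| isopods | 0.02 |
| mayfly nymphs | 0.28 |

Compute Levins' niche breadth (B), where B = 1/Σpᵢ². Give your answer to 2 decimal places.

Σpᵢ² = 0.15² + 0.24² + 0.16² + 0.02² + 0.08² + 0.05² + 0.02² + 0.28² = 0.0225 + 0.0576 + 0.0256 + 0.0004 + 0.0064 + 0.0025 + 0.0004 + 0.0784 = 0.1938
B = 1 / 0.1938 = 5.1600

5.16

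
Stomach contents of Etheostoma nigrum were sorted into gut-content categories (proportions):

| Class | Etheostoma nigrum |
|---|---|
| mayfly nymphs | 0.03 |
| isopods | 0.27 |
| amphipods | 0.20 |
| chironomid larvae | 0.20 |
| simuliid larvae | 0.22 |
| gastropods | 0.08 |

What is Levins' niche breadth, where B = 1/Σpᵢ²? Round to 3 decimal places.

4.794

Σpᵢ² = 0.03² + 0.27² + 0.20² + 0.20² + 0.22² + 0.08² = 0.0009 + 0.0729 + 0.0400 + 0.0400 + 0.0484 + 0.0064 = 0.2086
B = 1 / 0.2086 = 4.79386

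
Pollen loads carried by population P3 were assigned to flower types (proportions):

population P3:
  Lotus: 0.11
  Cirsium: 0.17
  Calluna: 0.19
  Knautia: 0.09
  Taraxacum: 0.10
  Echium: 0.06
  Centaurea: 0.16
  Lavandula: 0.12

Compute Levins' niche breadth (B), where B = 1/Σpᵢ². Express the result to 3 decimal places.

7.205

Σpᵢ² = 0.11² + 0.17² + 0.19² + 0.09² + 0.10² + 0.06² + 0.16² + 0.12² = 0.0121 + 0.0289 + 0.0361 + 0.0081 + 0.0100 + 0.0036 + 0.0256 + 0.0144 = 0.1388
B = 1 / 0.1388 = 7.20461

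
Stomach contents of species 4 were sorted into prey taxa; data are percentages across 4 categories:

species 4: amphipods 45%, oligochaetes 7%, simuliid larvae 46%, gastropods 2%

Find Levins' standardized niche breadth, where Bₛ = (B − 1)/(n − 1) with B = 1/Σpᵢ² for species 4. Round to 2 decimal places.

0.46

Convert percentages to proportions (divide by 100).
Σpᵢ² = 0.45² + 0.07² + 0.46² + 0.02² = 0.2025 + 0.0049 + 0.2116 + 0.0004 = 0.4194
B = 1 / 0.4194 = 2.3844
Bₛ = (B − 1)/(n − 1) = (2.3844 − 1)/(4 − 1) = 1.3844/3 = 0.4615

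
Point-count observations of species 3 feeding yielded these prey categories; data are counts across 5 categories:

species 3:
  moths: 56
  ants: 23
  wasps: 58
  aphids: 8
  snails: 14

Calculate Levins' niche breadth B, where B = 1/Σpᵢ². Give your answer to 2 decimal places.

3.47

Proportions for species 3 (n=159): 56/159=0.3522, 23/159=0.1447, 58/159=0.3648, 8/159=0.0503, 14/159=0.0881
Σpᵢ² = 0.3522² + 0.1447² + 0.3648² + 0.0503² + 0.0881² = 0.124045 + 0.020938 + 0.133079 + 0.002530 + 0.007762 = 0.288354
B = 1 / 0.288354 = 3.4680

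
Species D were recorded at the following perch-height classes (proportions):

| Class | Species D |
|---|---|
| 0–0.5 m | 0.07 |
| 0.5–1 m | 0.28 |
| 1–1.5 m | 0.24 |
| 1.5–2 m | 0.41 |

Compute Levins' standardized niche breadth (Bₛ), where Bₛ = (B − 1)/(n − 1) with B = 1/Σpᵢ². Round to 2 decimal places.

Σpᵢ² = 0.07² + 0.28² + 0.24² + 0.41² = 0.0049 + 0.0784 + 0.0576 + 0.1681 = 0.3090
B = 1 / 0.3090 = 3.2362
Bₛ = (B − 1)/(n − 1) = (3.2362 − 1)/(4 − 1) = 2.2362/3 = 0.7454

0.75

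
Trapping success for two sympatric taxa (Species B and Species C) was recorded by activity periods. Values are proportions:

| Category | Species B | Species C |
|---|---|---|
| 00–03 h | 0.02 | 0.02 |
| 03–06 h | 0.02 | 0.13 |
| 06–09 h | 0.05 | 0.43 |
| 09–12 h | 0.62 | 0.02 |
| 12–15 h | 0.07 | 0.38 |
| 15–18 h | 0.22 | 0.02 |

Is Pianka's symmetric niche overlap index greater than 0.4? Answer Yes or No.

Σ p₁ᵢp₂ᵢ = 0.0004 + 0.0026 + 0.0215 + 0.0124 + 0.0266 + 0.0044 = 0.0679
Σp_1ᵢ² = 0.02² + 0.02² + 0.05² + 0.62² + 0.07² + 0.22² = 0.0004 + 0.0004 + 0.0025 + 0.3844 + 0.0049 + 0.0484 = 0.4410
Σp_2ᵢ² = 0.02² + 0.13² + 0.43² + 0.02² + 0.38² + 0.02² = 0.0004 + 0.0169 + 0.1849 + 0.0004 + 0.1444 + 0.0004 = 0.3474
O = 0.0679 / √(0.4410 × 0.3474) = 0.0679 / 0.39141 = 0.1735
O = 0.1735 < 0.4 → No.

No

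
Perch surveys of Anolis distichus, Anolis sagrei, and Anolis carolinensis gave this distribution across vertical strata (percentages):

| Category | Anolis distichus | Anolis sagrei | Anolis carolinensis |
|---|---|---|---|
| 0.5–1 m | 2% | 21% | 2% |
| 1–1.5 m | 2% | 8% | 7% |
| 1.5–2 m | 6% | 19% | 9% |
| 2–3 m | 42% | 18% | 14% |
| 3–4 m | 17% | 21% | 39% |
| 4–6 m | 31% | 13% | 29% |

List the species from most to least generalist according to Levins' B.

Convert percentages to proportions (divide by 100).
Σp_distᵢ² = 0.02² + 0.02² + 0.06² + 0.42² + 0.17² + 0.31² = 0.0004 + 0.0004 + 0.0036 + 0.1764 + 0.0289 + 0.0961 = 0.3058
B_dist = 1 / 0.3058 = 3.2701
Σp_sagrᵢ² = 0.21² + 0.08² + 0.19² + 0.18² + 0.21² + 0.13² = 0.0441 + 0.0064 + 0.0361 + 0.0324 + 0.0441 + 0.0169 = 0.1800
B_sagr = 1 / 0.1800 = 5.5556
Σp_caroᵢ² = 0.02² + 0.07² + 0.09² + 0.14² + 0.39² + 0.29² = 0.0004 + 0.0049 + 0.0081 + 0.0196 + 0.1521 + 0.0841 = 0.2692
B_caro = 1 / 0.2692 = 3.7147
Ranking by B (broadest → narrowest): Anolis sagrei (5.56) > Anolis carolinensis (3.71) > Anolis distichus (3.27)

Anolis sagrei > Anolis carolinensis > Anolis distichus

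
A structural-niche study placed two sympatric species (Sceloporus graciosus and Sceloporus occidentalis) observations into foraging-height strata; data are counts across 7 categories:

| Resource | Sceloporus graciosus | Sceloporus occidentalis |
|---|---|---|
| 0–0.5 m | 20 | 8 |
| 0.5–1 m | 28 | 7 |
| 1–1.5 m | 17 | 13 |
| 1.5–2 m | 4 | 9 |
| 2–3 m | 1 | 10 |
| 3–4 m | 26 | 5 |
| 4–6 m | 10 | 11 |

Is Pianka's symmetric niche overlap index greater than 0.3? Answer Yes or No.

Yes

Proportions for Sceloporus graciosus (n=106): 20/106=0.1887, 28/106=0.2642, 17/106=0.1604, 4/106=0.0377, 1/106=0.0094, 26/106=0.2453, 10/106=0.0943
Proportions for Sceloporus occidentalis (n=63): 8/63=0.1270, 7/63=0.1111, 13/63=0.2063, 9/63=0.1429, 10/63=0.1587, 5/63=0.0794, 11/63=0.1746
Σ p₁ᵢp₂ᵢ = 0.023965 + 0.029353 + 0.033091 + 0.005387 + 0.001492 + 0.019477 + 0.016465 = 0.129230
Σp_1ᵢ² = 0.1887² + 0.2642² + 0.1604² + 0.0377² + 0.0094² + 0.2453² + 0.0943² = 0.035608 + 0.069802 + 0.025728 + 0.001421 + 0.000088 + 0.060172 + 0.008892 = 0.201711
Σp_2ᵢ² = 0.1270² + 0.1111² + 0.2063² + 0.1429² + 0.1587² + 0.0794² + 0.1746² = 0.016129 + 0.012343 + 0.042560 + 0.020420 + 0.025186 + 0.006304 + 0.030485 = 0.153427
O = 0.129230 / √(0.201711 × 0.153427) = 0.129230 / 0.1759202 = 0.7346
O = 0.7346 > 0.3 → Yes.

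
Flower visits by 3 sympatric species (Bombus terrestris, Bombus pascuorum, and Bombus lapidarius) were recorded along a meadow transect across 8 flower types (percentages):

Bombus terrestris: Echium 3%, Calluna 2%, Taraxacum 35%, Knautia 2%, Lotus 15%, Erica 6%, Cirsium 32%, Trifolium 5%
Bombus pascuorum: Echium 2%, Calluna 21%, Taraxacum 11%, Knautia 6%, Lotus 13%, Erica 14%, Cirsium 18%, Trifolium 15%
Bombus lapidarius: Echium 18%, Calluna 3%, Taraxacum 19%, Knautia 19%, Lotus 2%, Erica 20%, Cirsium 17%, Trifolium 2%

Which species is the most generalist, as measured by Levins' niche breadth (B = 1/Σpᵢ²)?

Bombus pascuorum

Convert percentages to proportions (divide by 100).
Σp_terrᵢ² = 0.03² + 0.02² + 0.35² + 0.02² + 0.15² + 0.06² + 0.32² + 0.05² = 0.0009 + 0.0004 + 0.1225 + 0.0004 + 0.0225 + 0.0036 + 0.1024 + 0.0025 = 0.2552
B_terr = 1 / 0.2552 = 3.9185
Σp_pascᵢ² = 0.02² + 0.21² + 0.11² + 0.06² + 0.13² + 0.14² + 0.18² + 0.15² = 0.0004 + 0.0441 + 0.0121 + 0.0036 + 0.0169 + 0.0196 + 0.0324 + 0.0225 = 0.1516
B_pasc = 1 / 0.1516 = 6.5963
Σp_lapiᵢ² = 0.18² + 0.03² + 0.19² + 0.19² + 0.02² + 0.20² + 0.17² + 0.02² = 0.0324 + 0.0009 + 0.0361 + 0.0361 + 0.0004 + 0.0400 + 0.0289 + 0.0004 = 0.1752
B_lapi = 1 / 0.1752 = 5.7078
Highest B → broadest niche (most generalist): Bombus pascuorum (B = 6.60).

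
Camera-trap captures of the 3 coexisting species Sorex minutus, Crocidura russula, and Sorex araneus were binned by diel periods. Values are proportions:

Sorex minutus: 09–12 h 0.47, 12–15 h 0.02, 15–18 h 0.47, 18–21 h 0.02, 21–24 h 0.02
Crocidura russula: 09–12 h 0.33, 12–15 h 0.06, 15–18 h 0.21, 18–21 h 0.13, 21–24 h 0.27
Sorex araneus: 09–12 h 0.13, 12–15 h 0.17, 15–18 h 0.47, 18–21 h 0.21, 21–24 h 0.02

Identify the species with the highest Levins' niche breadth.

Σp_minuᵢ² = 0.47² + 0.02² + 0.47² + 0.02² + 0.02² = 0.2209 + 0.0004 + 0.2209 + 0.0004 + 0.0004 = 0.4430
B_minu = 1 / 0.4430 = 2.2573
Σp_russᵢ² = 0.33² + 0.06² + 0.21² + 0.13² + 0.27² = 0.1089 + 0.0036 + 0.0441 + 0.0169 + 0.0729 = 0.2464
B_russ = 1 / 0.2464 = 4.0584
Σp_aranᵢ² = 0.13² + 0.17² + 0.47² + 0.21² + 0.02² = 0.0169 + 0.0289 + 0.2209 + 0.0441 + 0.0004 = 0.3112
B_aran = 1 / 0.3112 = 3.2134
Highest B → broadest niche (most generalist): Crocidura russula (B = 4.06).

Crocidura russula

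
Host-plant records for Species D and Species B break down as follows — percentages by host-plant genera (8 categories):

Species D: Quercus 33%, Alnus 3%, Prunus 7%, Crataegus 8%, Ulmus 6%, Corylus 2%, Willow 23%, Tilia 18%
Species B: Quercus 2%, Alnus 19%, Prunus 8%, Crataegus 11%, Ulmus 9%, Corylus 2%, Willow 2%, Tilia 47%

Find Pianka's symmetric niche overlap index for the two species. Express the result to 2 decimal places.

0.50

Convert percentages to proportions (divide by 100).
Σ p₁ᵢp₂ᵢ = 0.0066 + 0.0057 + 0.0056 + 0.0088 + 0.0054 + 0.0004 + 0.0046 + 0.0846 = 0.1217
Σp_1ᵢ² = 0.33² + 0.03² + 0.07² + 0.08² + 0.06² + 0.02² + 0.23² + 0.18² = 0.1089 + 0.0009 + 0.0049 + 0.0064 + 0.0036 + 0.0004 + 0.0529 + 0.0324 = 0.2104
Σp_2ᵢ² = 0.02² + 0.19² + 0.08² + 0.11² + 0.09² + 0.02² + 0.02² + 0.47² = 0.0004 + 0.0361 + 0.0064 + 0.0121 + 0.0081 + 0.0004 + 0.0004 + 0.2209 = 0.2848
O = 0.1217 / √(0.2104 × 0.2848) = 0.1217 / 0.24479 = 0.4972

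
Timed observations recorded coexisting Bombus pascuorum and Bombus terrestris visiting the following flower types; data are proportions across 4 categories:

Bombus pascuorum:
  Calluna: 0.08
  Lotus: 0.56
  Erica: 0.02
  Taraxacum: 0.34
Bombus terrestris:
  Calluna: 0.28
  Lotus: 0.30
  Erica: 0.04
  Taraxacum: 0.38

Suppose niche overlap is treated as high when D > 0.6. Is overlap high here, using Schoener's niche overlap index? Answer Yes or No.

Σ|p₁ᵢ − p₂ᵢ| = 0.20 + 0.26 + 0.02 + 0.04 = 0.52
D = 1 − ½ × 0.52 = 1 − 0.260 = 0.7400
D = 0.7400 > 0.6 → Yes.

Yes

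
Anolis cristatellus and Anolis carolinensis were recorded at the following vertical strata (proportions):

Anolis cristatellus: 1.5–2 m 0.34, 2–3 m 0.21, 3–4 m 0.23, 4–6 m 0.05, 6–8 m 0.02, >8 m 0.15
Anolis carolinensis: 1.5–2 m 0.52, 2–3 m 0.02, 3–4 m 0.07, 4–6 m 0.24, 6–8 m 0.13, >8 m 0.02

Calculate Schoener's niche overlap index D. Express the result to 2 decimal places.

0.52

Σ|p₁ᵢ − p₂ᵢ| = 0.18 + 0.19 + 0.16 + 0.19 + 0.11 + 0.13 = 0.96
D = 1 − ½ × 0.96 = 1 − 0.480 = 0.5200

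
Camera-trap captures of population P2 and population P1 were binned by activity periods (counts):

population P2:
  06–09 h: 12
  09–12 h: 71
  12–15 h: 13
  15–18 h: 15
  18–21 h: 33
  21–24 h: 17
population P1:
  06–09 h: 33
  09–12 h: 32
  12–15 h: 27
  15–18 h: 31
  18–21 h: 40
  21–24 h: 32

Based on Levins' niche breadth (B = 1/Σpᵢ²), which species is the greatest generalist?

population P1

Proportions for population P2 (n=161): 12/161=0.0745, 71/161=0.4410, 13/161=0.0807, 15/161=0.0932, 33/161=0.2050, 17/161=0.1056
Proportions for population P1 (n=195): 33/195=0.1692, 32/195=0.1641, 27/195=0.1385, 31/195=0.1590, 40/195=0.2051, 32/195=0.1641
Σp_P2ᵢ² = 0.0745² + 0.4410² + 0.0807² + 0.0932² + 0.2050² + 0.1056² = 0.005550 + 0.194481 + 0.006512 + 0.008686 + 0.042025 + 0.011151 = 0.268405
B_P2 = 1 / 0.268405 = 3.7257
Σp_P1ᵢ² = 0.1692² + 0.1641² + 0.1385² + 0.1590² + 0.2051² + 0.1641² = 0.028629 + 0.026929 + 0.019182 + 0.025281 + 0.042066 + 0.026929 = 0.169016
B_P1 = 1 / 0.169016 = 5.9166
Highest B → broadest niche (most generalist): population P1 (B = 5.92).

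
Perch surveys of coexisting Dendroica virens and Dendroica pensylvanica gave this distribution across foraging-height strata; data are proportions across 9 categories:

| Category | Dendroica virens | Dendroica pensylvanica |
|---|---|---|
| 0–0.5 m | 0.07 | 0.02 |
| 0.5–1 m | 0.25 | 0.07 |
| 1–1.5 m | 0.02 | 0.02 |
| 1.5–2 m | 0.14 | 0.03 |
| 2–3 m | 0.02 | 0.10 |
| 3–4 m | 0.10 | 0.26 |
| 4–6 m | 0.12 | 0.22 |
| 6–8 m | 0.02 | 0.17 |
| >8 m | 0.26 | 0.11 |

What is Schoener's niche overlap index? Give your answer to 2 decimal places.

0.51

Σ|p₁ᵢ − p₂ᵢ| = 0.05 + 0.18 + 0.00 + 0.11 + 0.08 + 0.16 + 0.10 + 0.15 + 0.15 = 0.98
D = 1 − ½ × 0.98 = 1 − 0.490 = 0.5100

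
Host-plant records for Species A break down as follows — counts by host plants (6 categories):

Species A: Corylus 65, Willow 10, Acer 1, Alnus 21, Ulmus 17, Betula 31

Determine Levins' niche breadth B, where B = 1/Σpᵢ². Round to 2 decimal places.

Proportions for Species A (n=145): 65/145=0.4483, 10/145=0.0690, 1/145=0.0069, 21/145=0.1448, 17/145=0.1172, 31/145=0.2138
Σpᵢ² = 0.4483² + 0.0690² + 0.0069² + 0.1448² + 0.1172² + 0.2138² = 0.200973 + 0.004761 + 0.000048 + 0.020967 + 0.013736 + 0.045710 = 0.286195
B = 1 / 0.286195 = 3.4941

3.49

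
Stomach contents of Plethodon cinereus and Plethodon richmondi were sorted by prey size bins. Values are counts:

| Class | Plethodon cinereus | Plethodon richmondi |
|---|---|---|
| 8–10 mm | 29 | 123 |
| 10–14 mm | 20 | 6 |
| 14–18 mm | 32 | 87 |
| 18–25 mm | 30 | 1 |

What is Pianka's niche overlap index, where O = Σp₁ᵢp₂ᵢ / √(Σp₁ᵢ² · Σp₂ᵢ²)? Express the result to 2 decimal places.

0.77

Proportions for Plethodon cinereus (n=111): 29/111=0.2613, 20/111=0.1802, 32/111=0.2883, 30/111=0.2703
Proportions for Plethodon richmondi (n=217): 123/217=0.5668, 6/217=0.0276, 87/217=0.4009, 1/217=0.0046
Σ p₁ᵢp₂ᵢ = 0.148105 + 0.004974 + 0.115579 + 0.001243 = 0.269901
Σp_1ᵢ² = 0.2613² + 0.1802² + 0.2883² + 0.2703² = 0.068278 + 0.032472 + 0.083117 + 0.073062 = 0.256929
Σp_2ᵢ² = 0.5668² + 0.0276² + 0.4009² + 0.0046² = 0.321262 + 0.000762 + 0.160721 + 0.000021 = 0.482766
O = 0.269901 / √(0.256929 × 0.482766) = 0.269901 / 0.3521883 = 0.7664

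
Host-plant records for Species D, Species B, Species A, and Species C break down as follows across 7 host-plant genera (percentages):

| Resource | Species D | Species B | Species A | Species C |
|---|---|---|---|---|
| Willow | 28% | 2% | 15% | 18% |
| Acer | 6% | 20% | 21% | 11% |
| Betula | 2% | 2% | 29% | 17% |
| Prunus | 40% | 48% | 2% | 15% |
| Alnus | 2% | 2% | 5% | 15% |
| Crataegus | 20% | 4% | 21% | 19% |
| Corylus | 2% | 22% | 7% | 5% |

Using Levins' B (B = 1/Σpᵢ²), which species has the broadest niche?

Species C

Convert percentages to proportions (divide by 100).
Σp_Dᵢ² = 0.28² + 0.06² + 0.02² + 0.40² + 0.02² + 0.20² + 0.02² = 0.0784 + 0.0036 + 0.0004 + 0.1600 + 0.0004 + 0.0400 + 0.0004 = 0.2832
B_D = 1 / 0.2832 = 3.5311
Σp_Bᵢ² = 0.02² + 0.20² + 0.02² + 0.48² + 0.02² + 0.04² + 0.22² = 0.0004 + 0.0400 + 0.0004 + 0.2304 + 0.0004 + 0.0016 + 0.0484 = 0.3216
B_B = 1 / 0.3216 = 3.1095
Σp_Aᵢ² = 0.15² + 0.21² + 0.29² + 0.02² + 0.05² + 0.21² + 0.07² = 0.0225 + 0.0441 + 0.0841 + 0.0004 + 0.0025 + 0.0441 + 0.0049 = 0.2026
B_A = 1 / 0.2026 = 4.9358
Σp_Cᵢ² = 0.18² + 0.11² + 0.17² + 0.15² + 0.15² + 0.19² + 0.05² = 0.0324 + 0.0121 + 0.0289 + 0.0225 + 0.0225 + 0.0361 + 0.0025 = 0.1570
B_C = 1 / 0.1570 = 6.3694
Highest B → broadest niche (most generalist): Species C (B = 6.37).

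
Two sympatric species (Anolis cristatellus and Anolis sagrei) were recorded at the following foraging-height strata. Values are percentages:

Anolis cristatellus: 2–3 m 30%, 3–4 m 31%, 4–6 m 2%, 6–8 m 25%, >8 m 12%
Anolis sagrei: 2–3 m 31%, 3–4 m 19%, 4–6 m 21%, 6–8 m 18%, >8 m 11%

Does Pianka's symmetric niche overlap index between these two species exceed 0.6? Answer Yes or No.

Convert percentages to proportions (divide by 100).
Σ p₁ᵢp₂ᵢ = 0.0930 + 0.0589 + 0.0042 + 0.0450 + 0.0132 = 0.2143
Σp_1ᵢ² = 0.30² + 0.31² + 0.02² + 0.25² + 0.12² = 0.0900 + 0.0961 + 0.0004 + 0.0625 + 0.0144 = 0.2634
Σp_2ᵢ² = 0.31² + 0.19² + 0.21² + 0.18² + 0.11² = 0.0961 + 0.0361 + 0.0441 + 0.0324 + 0.0121 = 0.2208
O = 0.2143 / √(0.2634 × 0.2208) = 0.2143 / 0.24116 = 0.8886
O = 0.8886 > 0.6 → Yes.

Yes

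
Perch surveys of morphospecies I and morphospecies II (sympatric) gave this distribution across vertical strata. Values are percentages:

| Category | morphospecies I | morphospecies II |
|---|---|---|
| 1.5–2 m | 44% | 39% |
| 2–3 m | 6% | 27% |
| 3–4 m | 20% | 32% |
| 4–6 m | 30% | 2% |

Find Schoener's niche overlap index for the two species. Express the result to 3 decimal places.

Convert percentages to proportions (divide by 100).
Σ|p₁ᵢ − p₂ᵢ| = 0.05 + 0.21 + 0.12 + 0.28 = 0.66
D = 1 − ½ × 0.66 = 1 − 0.330 = 0.67000

0.670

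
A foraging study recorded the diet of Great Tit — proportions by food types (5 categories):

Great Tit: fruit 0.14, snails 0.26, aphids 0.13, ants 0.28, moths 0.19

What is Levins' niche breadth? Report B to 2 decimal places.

Σpᵢ² = 0.14² + 0.26² + 0.13² + 0.28² + 0.19² = 0.0196 + 0.0676 + 0.0169 + 0.0784 + 0.0361 = 0.2186
B = 1 / 0.2186 = 4.5746

4.57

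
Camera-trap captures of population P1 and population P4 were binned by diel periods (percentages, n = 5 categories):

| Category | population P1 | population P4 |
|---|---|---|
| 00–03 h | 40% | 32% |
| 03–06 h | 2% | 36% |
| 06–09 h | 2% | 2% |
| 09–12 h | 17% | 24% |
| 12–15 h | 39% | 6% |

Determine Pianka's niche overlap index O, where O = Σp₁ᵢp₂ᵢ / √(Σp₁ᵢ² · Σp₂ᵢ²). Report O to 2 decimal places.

0.63

Convert percentages to proportions (divide by 100).
Σ p₁ᵢp₂ᵢ = 0.1280 + 0.0072 + 0.0004 + 0.0408 + 0.0234 = 0.1998
Σp_1ᵢ² = 0.40² + 0.02² + 0.02² + 0.17² + 0.39² = 0.1600 + 0.0004 + 0.0004 + 0.0289 + 0.1521 = 0.3418
Σp_2ᵢ² = 0.32² + 0.36² + 0.02² + 0.24² + 0.06² = 0.1024 + 0.1296 + 0.0004 + 0.0576 + 0.0036 = 0.2936
O = 0.1998 / √(0.3418 × 0.2936) = 0.1998 / 0.31678 = 0.6307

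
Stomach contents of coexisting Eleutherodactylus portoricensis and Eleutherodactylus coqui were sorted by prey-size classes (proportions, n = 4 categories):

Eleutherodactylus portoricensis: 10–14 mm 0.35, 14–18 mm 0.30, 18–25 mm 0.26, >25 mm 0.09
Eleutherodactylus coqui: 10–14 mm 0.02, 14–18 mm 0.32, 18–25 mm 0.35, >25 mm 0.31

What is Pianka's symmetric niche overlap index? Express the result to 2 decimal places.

0.73

Σ p₁ᵢp₂ᵢ = 0.0070 + 0.0960 + 0.0910 + 0.0279 = 0.2219
Σp_1ᵢ² = 0.35² + 0.30² + 0.26² + 0.09² = 0.1225 + 0.0900 + 0.0676 + 0.0081 = 0.2882
Σp_2ᵢ² = 0.02² + 0.32² + 0.35² + 0.31² = 0.0004 + 0.1024 + 0.1225 + 0.0961 = 0.3214
O = 0.2219 / √(0.2882 × 0.3214) = 0.2219 / 0.30435 = 0.7291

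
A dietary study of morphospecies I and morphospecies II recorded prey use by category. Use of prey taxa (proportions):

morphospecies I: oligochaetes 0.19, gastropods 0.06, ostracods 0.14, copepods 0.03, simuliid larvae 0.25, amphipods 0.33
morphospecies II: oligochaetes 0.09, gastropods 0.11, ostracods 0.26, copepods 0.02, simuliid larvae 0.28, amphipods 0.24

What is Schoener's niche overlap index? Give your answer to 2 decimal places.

0.80

Σ|p₁ᵢ − p₂ᵢ| = 0.10 + 0.05 + 0.12 + 0.01 + 0.03 + 0.09 = 0.40
D = 1 − ½ × 0.40 = 1 − 0.200 = 0.8000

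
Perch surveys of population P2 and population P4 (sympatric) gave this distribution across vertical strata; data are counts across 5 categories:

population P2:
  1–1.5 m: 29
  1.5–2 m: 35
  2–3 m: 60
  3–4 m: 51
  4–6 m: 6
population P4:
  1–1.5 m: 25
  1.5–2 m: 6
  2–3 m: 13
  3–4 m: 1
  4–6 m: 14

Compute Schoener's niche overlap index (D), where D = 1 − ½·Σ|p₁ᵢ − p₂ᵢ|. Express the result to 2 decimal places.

Proportions for population P2 (n=181): 29/181=0.1602, 35/181=0.1934, 60/181=0.3315, 51/181=0.2818, 6/181=0.0331
Proportions for population P4 (n=59): 25/59=0.4237, 6/59=0.1017, 13/59=0.2203, 1/59=0.0169, 14/59=0.2373
Σ|p₁ᵢ − p₂ᵢ| = 0.2635 + 0.0917 + 0.1112 + 0.2649 + 0.2042 = 0.9355
D = 1 − ½ × 0.9355 = 1 − 0.46775 = 0.53225

0.53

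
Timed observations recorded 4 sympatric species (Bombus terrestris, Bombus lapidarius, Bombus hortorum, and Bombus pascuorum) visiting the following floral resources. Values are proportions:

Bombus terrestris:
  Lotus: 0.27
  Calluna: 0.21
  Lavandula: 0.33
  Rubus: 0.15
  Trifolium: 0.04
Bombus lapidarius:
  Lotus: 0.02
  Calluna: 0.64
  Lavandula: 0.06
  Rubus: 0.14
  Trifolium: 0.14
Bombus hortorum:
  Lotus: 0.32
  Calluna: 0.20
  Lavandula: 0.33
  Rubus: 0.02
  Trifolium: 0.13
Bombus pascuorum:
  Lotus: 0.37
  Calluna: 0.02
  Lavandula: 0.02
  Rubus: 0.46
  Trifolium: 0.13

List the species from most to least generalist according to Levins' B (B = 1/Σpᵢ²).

Σp_terrᵢ² = 0.27² + 0.21² + 0.33² + 0.15² + 0.04² = 0.0729 + 0.0441 + 0.1089 + 0.0225 + 0.0016 = 0.2500
B_terr = 1 / 0.2500 = 4.0000
Σp_lapiᵢ² = 0.02² + 0.64² + 0.06² + 0.14² + 0.14² = 0.0004 + 0.4096 + 0.0036 + 0.0196 + 0.0196 = 0.4528
B_lapi = 1 / 0.4528 = 2.2085
Σp_hortᵢ² = 0.32² + 0.20² + 0.33² + 0.02² + 0.13² = 0.1024 + 0.0400 + 0.1089 + 0.0004 + 0.0169 = 0.2686
B_hort = 1 / 0.2686 = 3.7230
Σp_pascᵢ² = 0.37² + 0.02² + 0.02² + 0.46² + 0.13² = 0.1369 + 0.0004 + 0.0004 + 0.2116 + 0.0169 = 0.3662
B_pasc = 1 / 0.3662 = 2.7307
Ranking by B (broadest → narrowest): Bombus terrestris (4.00) > Bombus hortorum (3.72) > Bombus pascuorum (2.73) > Bombus lapidarius (2.21)

Bombus terrestris > Bombus hortorum > Bombus pascuorum > Bombus lapidarius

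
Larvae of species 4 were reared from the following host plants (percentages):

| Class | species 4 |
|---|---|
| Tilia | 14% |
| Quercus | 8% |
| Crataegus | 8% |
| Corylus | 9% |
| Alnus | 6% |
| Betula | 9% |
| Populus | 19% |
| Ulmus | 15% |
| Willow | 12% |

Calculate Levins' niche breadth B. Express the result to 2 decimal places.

7.99

Convert percentages to proportions (divide by 100).
Σpᵢ² = 0.14² + 0.08² + 0.08² + 0.09² + 0.06² + 0.09² + 0.19² + 0.15² + 0.12² = 0.0196 + 0.0064 + 0.0064 + 0.0081 + 0.0036 + 0.0081 + 0.0361 + 0.0225 + 0.0144 = 0.1252
B = 1 / 0.1252 = 7.9872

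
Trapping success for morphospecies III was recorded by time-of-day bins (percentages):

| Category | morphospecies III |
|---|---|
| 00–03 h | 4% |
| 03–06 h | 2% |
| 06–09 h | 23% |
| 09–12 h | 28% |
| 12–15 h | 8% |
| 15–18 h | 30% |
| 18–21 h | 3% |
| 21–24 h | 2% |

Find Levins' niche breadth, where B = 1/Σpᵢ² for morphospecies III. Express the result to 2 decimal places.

Convert percentages to proportions (divide by 100).
Σpᵢ² = 0.04² + 0.02² + 0.23² + 0.28² + 0.08² + 0.30² + 0.03² + 0.02² = 0.0016 + 0.0004 + 0.0529 + 0.0784 + 0.0064 + 0.0900 + 0.0009 + 0.0004 = 0.2310
B = 1 / 0.2310 = 4.3290

4.33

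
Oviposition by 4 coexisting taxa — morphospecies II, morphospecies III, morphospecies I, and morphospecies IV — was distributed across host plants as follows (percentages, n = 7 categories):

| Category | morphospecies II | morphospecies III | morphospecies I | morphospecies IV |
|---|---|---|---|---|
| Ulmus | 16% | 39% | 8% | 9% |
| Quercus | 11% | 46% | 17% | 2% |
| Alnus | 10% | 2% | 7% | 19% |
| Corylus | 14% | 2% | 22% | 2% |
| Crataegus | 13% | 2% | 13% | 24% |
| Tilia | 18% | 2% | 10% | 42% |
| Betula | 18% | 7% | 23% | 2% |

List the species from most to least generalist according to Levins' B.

morphospecies II > morphospecies I > morphospecies IV > morphospecies III

Convert percentages to proportions (divide by 100).
Σp_IIᵢ² = 0.16² + 0.11² + 0.10² + 0.14² + 0.13² + 0.18² + 0.18² = 0.0256 + 0.0121 + 0.0100 + 0.0196 + 0.0169 + 0.0324 + 0.0324 = 0.1490
B_II = 1 / 0.1490 = 6.7114
Σp_IIIᵢ² = 0.39² + 0.46² + 0.02² + 0.02² + 0.02² + 0.02² + 0.07² = 0.1521 + 0.2116 + 0.0004 + 0.0004 + 0.0004 + 0.0004 + 0.0049 = 0.3702
B_III = 1 / 0.3702 = 2.7012
Σp_Iᵢ² = 0.08² + 0.17² + 0.07² + 0.22² + 0.13² + 0.10² + 0.23² = 0.0064 + 0.0289 + 0.0049 + 0.0484 + 0.0169 + 0.0100 + 0.0529 = 0.1684
B_I = 1 / 0.1684 = 5.9382
Σp_IVᵢ² = 0.09² + 0.02² + 0.19² + 0.02² + 0.24² + 0.42² + 0.02² = 0.0081 + 0.0004 + 0.0361 + 0.0004 + 0.0576 + 0.1764 + 0.0004 = 0.2794
B_IV = 1 / 0.2794 = 3.5791
Ranking by B (broadest → narrowest): morphospecies II (6.71) > morphospecies I (5.94) > morphospecies IV (3.58) > morphospecies III (2.70)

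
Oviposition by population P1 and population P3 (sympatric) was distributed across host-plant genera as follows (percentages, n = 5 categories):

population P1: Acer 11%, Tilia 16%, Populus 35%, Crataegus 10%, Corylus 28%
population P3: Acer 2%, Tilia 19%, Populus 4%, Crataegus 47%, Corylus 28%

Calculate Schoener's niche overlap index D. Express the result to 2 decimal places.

0.60

Convert percentages to proportions (divide by 100).
Σ|p₁ᵢ − p₂ᵢ| = 0.09 + 0.03 + 0.31 + 0.37 + 0.00 = 0.80
D = 1 − ½ × 0.80 = 1 − 0.400 = 0.6000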